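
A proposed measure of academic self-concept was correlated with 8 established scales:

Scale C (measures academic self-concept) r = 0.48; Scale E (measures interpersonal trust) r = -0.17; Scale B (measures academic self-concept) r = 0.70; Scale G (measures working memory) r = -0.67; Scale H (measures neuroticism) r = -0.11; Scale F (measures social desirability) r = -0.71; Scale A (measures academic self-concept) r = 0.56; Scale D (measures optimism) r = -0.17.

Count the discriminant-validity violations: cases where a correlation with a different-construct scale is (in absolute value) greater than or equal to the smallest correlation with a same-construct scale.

Convergent (same construct = academic self-concept): Scale C, Scale B, Scale A.
Smallest convergent = 0.48. Discriminant |r|: 0.17, 0.67, 0.11, 0.71, 0.17; count ≥ 0.48 → 2.

2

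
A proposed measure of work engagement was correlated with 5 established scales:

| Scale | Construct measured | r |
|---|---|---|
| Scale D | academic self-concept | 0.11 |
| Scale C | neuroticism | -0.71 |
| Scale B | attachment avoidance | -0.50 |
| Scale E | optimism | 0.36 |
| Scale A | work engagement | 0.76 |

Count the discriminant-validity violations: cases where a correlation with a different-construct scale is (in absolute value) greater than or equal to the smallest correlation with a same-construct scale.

Convergent (same construct = work engagement): Scale A.
Smallest convergent = 0.76. Discriminant |r|: 0.11, 0.71, 0.50, 0.36; count ≥ 0.76 → 0.

0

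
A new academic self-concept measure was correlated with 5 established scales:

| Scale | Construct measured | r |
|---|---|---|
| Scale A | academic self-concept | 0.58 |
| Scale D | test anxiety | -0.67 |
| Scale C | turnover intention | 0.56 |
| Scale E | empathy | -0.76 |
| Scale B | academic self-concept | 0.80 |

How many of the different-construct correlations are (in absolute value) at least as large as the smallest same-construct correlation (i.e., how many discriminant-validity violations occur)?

Convergent (same construct = academic self-concept): Scale A, Scale B.
Smallest convergent = 0.58. Discriminant |r|: 0.67, 0.56, 0.76; count ≥ 0.58 → 2.

2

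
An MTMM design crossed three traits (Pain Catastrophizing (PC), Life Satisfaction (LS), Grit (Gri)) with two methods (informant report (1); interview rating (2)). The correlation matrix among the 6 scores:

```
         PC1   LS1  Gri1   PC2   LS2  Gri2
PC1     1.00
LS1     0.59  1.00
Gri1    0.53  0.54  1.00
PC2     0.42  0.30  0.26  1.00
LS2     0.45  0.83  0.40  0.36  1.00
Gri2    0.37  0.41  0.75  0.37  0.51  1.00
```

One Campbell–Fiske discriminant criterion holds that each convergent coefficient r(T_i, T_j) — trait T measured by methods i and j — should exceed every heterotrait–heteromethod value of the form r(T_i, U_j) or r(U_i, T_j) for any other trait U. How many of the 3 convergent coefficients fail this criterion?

Convergent coefficients and their comparison sets:
PC (methods 1·2): 0.42 vs {0.45, 0.30, 0.37, 0.26} → fail.
LS (methods 1·2): 0.83 vs {0.30, 0.45, 0.41, 0.40} → pass.
Gri (methods 1·2): 0.75 vs {0.26, 0.37, 0.40, 0.41} → pass.
1 of 3 fail.

1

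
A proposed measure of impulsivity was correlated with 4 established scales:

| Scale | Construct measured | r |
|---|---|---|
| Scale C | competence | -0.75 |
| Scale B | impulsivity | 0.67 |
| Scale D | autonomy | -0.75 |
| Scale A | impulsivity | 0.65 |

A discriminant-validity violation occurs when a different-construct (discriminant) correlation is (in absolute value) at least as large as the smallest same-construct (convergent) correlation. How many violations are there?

2

Convergent (same construct = impulsivity): Scale B, Scale A.
Smallest convergent = 0.65. Discriminant |r|: 0.75, 0.75; count ≥ 0.65 → 2.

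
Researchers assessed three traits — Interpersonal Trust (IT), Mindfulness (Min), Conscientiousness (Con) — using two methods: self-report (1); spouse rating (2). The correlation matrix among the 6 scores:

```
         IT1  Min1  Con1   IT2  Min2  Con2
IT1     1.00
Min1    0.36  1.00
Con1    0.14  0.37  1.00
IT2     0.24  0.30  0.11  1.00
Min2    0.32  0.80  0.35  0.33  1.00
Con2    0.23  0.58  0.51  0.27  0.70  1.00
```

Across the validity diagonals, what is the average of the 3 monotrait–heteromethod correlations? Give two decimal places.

0.52

Convergent values: 0.24, 0.80, 0.51; mean = 1.55/3 = 0.52.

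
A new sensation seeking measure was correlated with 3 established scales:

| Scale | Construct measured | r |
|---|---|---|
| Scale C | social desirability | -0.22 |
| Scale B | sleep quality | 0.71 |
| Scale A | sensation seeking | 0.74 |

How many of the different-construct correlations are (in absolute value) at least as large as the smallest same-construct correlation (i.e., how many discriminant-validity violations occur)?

Convergent (same construct = sensation seeking): Scale A.
Smallest convergent = 0.74. Discriminant |r|: 0.22, 0.71; count ≥ 0.74 → 0.

0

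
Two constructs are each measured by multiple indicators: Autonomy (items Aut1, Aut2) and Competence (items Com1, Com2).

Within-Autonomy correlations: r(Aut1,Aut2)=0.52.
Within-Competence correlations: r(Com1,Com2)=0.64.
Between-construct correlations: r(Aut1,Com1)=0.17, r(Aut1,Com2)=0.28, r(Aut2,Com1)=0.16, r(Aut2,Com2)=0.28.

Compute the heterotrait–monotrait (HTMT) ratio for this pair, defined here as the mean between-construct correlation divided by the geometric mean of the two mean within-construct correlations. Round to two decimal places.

0.39

Mean between = 0.89/4 = 0.2225.
Mean within-Aut = 0.52/1 = 0.5200; mean within-Com = 0.64/1 = 0.6400.
Geometric mean = √(0.5200 × 0.6400) = 0.5769.
HTMT = 0.2225 / 0.5769 = 0.39.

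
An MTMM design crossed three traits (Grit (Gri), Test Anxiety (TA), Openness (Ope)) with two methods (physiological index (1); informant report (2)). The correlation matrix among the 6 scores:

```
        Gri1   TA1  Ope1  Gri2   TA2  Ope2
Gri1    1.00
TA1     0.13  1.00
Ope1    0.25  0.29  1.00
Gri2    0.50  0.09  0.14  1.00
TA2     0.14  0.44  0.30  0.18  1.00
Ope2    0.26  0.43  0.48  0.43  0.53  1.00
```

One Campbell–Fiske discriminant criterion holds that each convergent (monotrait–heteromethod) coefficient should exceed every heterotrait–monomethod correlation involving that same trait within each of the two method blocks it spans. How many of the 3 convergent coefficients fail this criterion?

Checking each validity diagonal entry against its comparison values:
Gri (methods 1·2): 0.50 vs {0.13, 0.18, 0.25, 0.43} → pass.
TA (methods 1·2): 0.44 vs {0.13, 0.18, 0.29, 0.53} → fail.
Ope (methods 1·2): 0.48 vs {0.25, 0.43, 0.29, 0.53} → fail.
2 of 3 fail.

2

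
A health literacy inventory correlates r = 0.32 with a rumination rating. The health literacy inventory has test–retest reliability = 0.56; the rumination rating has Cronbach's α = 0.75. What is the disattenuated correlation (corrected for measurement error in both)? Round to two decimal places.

0.49

r_true = r_obs / √(r_xx · r_yy) = 0.32 / √(0.56 × 0.75) = 0.32 / √0.4200 = 0.32 / 0.6481 ≈ 0.49.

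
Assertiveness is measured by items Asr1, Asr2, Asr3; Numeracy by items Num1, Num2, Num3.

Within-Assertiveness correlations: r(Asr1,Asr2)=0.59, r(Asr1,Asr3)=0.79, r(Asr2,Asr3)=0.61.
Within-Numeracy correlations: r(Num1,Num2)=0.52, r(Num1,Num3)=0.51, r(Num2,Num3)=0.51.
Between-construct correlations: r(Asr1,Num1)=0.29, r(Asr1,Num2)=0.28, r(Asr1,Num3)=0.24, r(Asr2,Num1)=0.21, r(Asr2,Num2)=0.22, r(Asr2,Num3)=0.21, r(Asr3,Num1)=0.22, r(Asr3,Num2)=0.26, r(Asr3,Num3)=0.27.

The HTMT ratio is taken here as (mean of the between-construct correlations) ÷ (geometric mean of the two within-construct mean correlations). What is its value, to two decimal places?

Mean between = 2.20/9 = 0.2444.
Mean within-Asr = 1.99/3 = 0.6633; mean within-Num = 1.54/3 = 0.5133.
Geometric mean = √(0.6633 × 0.5133) = 0.5835.
HTMT = 0.2444 / 0.5835 = 0.42.

0.42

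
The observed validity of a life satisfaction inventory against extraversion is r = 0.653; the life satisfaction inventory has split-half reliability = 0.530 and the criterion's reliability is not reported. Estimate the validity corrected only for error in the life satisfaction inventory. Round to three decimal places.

Single correction: r_c = r_obs / √r_xx = 0.653 / √0.530 = 0.653 / 0.7280 ≈ 0.897.

0.897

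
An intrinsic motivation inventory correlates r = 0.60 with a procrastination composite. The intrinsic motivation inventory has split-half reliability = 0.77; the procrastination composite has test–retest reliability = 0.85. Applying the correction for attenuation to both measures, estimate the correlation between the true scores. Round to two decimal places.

0.74

r_true = r_obs / √(r_xx · r_yy) = 0.60 / √(0.77 × 0.85) = 0.60 / √0.6545 = 0.60 / 0.8090 ≈ 0.74.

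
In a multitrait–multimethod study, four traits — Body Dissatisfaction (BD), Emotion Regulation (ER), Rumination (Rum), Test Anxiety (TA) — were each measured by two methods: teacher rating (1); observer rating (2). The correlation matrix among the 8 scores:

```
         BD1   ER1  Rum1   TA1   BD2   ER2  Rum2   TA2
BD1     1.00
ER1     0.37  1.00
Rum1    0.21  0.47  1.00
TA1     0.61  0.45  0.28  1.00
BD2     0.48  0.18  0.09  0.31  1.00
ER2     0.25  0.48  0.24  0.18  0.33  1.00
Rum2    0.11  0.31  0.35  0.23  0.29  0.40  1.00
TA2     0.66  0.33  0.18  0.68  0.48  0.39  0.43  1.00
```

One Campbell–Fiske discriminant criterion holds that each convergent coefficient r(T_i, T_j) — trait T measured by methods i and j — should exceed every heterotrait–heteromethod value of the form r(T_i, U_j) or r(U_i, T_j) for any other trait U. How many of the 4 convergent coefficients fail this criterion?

1

Convergent coefficients and their comparison sets:
BD (methods 1·2): 0.48 vs {0.25, 0.18, 0.11, 0.09, 0.66, 0.31} → fail.
ER (methods 1·2): 0.48 vs {0.18, 0.25, 0.31, 0.24, 0.33, 0.18} → pass.
Rum (methods 1·2): 0.35 vs {0.09, 0.11, 0.24, 0.31, 0.18, 0.23} → pass.
TA (methods 1·2): 0.68 vs {0.31, 0.66, 0.18, 0.33, 0.23, 0.18} → pass.
1 of 4 fail.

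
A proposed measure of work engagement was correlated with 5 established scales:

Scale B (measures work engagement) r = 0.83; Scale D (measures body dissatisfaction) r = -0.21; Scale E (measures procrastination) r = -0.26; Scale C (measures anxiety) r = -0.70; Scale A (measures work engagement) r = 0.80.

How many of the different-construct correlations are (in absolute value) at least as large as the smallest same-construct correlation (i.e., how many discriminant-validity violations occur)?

Convergent (same construct = work engagement): Scale B, Scale A.
Smallest convergent = 0.80. Discriminant |r|: 0.21, 0.26, 0.70; count ≥ 0.80 → 0.

0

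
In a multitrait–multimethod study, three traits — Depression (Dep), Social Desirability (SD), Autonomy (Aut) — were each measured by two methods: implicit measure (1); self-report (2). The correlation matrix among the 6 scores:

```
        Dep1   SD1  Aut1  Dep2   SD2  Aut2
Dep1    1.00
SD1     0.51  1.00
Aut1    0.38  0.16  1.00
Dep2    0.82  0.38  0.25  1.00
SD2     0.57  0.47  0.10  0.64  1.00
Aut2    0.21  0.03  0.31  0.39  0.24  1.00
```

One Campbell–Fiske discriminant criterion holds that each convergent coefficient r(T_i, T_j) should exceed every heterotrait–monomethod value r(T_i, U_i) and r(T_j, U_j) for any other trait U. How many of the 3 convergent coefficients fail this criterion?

Convergent coefficients and their comparison sets:
Dep (methods 1·2): 0.82 vs {0.51, 0.64, 0.38, 0.39} → pass.
SD (methods 1·2): 0.47 vs {0.51, 0.64, 0.16, 0.24} → fail.
Aut (methods 1·2): 0.31 vs {0.38, 0.39, 0.16, 0.24} → fail.
2 of 3 fail.

2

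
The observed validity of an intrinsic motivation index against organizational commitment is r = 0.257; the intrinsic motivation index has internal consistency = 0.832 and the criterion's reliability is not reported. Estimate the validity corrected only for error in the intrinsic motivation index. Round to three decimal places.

0.282

Single correction: r_c = r_obs / √r_xx = 0.257 / √0.832 = 0.257 / 0.9121 ≈ 0.282.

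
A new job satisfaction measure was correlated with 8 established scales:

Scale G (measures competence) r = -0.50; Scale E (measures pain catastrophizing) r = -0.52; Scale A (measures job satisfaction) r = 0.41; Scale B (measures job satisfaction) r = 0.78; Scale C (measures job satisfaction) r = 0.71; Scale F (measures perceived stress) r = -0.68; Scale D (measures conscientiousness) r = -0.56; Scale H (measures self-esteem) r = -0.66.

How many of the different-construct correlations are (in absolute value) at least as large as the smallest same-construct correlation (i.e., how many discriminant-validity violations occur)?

Convergent (same construct = job satisfaction): Scale A, Scale B, Scale C.
Smallest convergent = 0.41. Discriminant |r|: 0.50, 0.52, 0.68, 0.56, 0.66; count ≥ 0.41 → 5.

5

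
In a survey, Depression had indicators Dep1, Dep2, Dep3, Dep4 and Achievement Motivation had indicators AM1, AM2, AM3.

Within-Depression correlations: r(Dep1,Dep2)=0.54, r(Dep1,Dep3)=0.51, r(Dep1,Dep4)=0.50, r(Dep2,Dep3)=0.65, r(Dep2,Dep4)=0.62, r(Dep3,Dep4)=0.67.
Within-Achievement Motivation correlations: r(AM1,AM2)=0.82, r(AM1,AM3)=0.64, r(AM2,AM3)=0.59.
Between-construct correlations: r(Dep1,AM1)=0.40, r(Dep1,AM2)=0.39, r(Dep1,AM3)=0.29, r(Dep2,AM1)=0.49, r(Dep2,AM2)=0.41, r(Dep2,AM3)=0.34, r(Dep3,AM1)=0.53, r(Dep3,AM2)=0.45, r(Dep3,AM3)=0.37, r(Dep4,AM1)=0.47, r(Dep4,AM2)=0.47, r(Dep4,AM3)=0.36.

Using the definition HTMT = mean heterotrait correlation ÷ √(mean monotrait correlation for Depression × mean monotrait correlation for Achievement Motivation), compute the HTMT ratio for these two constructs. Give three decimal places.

0.657

Mean between = 4.97/12 = 0.4142.
Mean within-Dep = 3.49/6 = 0.5817; mean within-AM = 2.05/3 = 0.6833.
Geometric mean = √(0.5817 × 0.6833) = 0.6305.
HTMT = 0.4142 / 0.6305 = 0.657.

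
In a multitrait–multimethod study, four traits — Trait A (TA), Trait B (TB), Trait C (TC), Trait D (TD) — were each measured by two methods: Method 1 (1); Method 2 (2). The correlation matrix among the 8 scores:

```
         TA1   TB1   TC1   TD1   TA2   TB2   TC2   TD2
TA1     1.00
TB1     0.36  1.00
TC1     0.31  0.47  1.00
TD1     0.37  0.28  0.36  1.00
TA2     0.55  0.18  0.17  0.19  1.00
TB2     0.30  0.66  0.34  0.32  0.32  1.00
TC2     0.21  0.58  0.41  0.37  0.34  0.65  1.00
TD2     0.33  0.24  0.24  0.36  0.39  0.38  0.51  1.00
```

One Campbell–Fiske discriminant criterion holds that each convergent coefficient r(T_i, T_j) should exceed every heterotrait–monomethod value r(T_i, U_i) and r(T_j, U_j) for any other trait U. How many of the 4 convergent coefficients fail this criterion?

Each convergent coefficient versus the relevant comparison correlations:
TA (methods 1·2): 0.55 vs {0.36, 0.32, 0.31, 0.34, 0.37, 0.39} → pass.
TB (methods 1·2): 0.66 vs {0.36, 0.32, 0.47, 0.65, 0.28, 0.38} → pass.
TC (methods 1·2): 0.41 vs {0.31, 0.34, 0.47, 0.65, 0.36, 0.51} → fail.
TD (methods 1·2): 0.36 vs {0.37, 0.39, 0.28, 0.38, 0.36, 0.51} → fail.
2 of 4 fail.

2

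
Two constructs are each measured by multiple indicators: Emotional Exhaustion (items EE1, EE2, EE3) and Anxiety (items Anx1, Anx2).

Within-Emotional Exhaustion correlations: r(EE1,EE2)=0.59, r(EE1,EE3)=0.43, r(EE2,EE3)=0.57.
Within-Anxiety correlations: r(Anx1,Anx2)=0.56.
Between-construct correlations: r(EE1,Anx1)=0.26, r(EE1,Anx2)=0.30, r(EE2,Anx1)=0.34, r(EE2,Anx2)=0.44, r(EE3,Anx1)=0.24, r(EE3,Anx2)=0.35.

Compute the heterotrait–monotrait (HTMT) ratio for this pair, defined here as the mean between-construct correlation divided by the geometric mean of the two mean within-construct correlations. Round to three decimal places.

Mean heterotrait r = 1.93/6 = 0.3217.
Mean within-EE = 1.59/3 = 0.5300; mean within-Anx = 0.56/1 = 0.5600.
Geometric mean = √(0.5300 × 0.5600) = 0.5448.
HTMT = 0.3217 / 0.5448 = 0.590.

0.590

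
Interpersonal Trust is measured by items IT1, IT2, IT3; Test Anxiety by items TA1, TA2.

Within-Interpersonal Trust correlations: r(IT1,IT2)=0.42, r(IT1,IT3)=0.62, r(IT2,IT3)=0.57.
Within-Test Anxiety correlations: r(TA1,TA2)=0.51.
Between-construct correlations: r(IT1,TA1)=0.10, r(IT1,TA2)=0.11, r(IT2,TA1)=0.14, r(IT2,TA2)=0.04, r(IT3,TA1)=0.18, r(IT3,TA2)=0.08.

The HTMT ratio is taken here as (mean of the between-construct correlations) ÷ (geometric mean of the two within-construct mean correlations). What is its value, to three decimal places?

0.207

Mean between = 0.65/6 = 0.1083.
Mean within-IT = 1.61/3 = 0.5367; mean within-TA = 0.51/1 = 0.5100.
Geometric mean = √(0.5367 × 0.5100) = 0.5232.
HTMT = 0.1083 / 0.5232 = 0.207.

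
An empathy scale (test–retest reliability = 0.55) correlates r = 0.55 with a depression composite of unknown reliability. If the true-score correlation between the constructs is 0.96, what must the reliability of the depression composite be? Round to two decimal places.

0.60

r_true = r_obs / √(r_xx · r_yy) ⇒ 0.96 = 0.55 / √(0.55 · r_yy).
√(0.55 · r_yy) = 0.55 / 0.96 = 0.5729; 0.55 · r_yy = 0.3282; r_yy = 0.3282 / 0.55 ≈ 0.60.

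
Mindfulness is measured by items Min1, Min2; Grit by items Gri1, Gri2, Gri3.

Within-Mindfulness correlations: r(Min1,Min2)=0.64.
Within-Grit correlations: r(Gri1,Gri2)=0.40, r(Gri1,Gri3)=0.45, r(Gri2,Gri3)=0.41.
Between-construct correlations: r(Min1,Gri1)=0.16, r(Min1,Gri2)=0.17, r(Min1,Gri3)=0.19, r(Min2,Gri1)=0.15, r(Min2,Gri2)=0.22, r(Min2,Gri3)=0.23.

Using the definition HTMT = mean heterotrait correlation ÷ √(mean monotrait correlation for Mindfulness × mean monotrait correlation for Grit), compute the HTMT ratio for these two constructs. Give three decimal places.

Mean heterotrait r = 1.12/6 = 0.1867.
Mean within-Min = 0.64/1 = 0.6400; mean within-Gri = 1.26/3 = 0.4200.
Geometric mean = √(0.6400 × 0.4200) = 0.5185.
HTMT = 0.1867 / 0.5185 = 0.360.

0.360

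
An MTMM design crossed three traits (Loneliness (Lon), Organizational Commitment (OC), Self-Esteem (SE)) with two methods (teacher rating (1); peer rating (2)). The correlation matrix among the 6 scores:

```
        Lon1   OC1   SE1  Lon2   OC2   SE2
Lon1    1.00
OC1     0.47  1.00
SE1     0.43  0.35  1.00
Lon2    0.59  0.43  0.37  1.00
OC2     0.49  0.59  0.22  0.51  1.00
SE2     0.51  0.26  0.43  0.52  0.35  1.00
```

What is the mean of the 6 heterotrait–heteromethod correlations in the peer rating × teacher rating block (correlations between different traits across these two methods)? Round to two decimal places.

HTHM values (method 2 × method 1): 0.43, 0.37, 0.49, 0.22, 0.51, 0.26; mean = 2.28/6 = 0.38.

0.38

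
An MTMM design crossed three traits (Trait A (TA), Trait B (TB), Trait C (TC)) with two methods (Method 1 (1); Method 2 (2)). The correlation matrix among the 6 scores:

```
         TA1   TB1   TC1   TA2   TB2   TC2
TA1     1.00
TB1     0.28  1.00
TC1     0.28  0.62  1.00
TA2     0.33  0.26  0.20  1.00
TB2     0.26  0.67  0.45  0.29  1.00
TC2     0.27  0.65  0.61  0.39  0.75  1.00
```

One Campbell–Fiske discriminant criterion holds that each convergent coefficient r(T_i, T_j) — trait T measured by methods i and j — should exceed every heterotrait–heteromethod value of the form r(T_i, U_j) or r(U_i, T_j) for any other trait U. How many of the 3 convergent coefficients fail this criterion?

1

Each convergent coefficient versus the relevant comparison correlations:
TA (methods 1·2): 0.33 vs {0.26, 0.26, 0.27, 0.20} → pass.
TB (methods 1·2): 0.67 vs {0.26, 0.26, 0.65, 0.45} → pass.
TC (methods 1·2): 0.61 vs {0.20, 0.27, 0.45, 0.65} → fail.
1 of 3 fail.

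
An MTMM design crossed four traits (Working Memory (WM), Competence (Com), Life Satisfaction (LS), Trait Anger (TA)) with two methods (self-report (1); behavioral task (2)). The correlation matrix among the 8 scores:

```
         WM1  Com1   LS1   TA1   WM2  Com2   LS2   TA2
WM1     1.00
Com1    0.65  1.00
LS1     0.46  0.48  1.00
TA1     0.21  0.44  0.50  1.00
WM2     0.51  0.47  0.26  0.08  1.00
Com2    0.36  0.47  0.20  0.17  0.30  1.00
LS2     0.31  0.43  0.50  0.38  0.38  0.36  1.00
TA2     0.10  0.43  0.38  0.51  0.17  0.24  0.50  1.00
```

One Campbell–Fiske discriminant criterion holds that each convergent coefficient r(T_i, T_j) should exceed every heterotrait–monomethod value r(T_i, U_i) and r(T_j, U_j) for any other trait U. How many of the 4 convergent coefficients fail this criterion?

3

Convergent coefficients and their comparison sets:
WM (methods 1·2): 0.51 vs {0.65, 0.30, 0.46, 0.38, 0.21, 0.17} → fail.
Com (methods 1·2): 0.47 vs {0.65, 0.30, 0.48, 0.36, 0.44, 0.24} → fail.
LS (methods 1·2): 0.50 vs {0.46, 0.38, 0.48, 0.36, 0.50, 0.50} → fail.
TA (methods 1·2): 0.51 vs {0.21, 0.17, 0.44, 0.24, 0.50, 0.50} → pass.
3 of 4 fail.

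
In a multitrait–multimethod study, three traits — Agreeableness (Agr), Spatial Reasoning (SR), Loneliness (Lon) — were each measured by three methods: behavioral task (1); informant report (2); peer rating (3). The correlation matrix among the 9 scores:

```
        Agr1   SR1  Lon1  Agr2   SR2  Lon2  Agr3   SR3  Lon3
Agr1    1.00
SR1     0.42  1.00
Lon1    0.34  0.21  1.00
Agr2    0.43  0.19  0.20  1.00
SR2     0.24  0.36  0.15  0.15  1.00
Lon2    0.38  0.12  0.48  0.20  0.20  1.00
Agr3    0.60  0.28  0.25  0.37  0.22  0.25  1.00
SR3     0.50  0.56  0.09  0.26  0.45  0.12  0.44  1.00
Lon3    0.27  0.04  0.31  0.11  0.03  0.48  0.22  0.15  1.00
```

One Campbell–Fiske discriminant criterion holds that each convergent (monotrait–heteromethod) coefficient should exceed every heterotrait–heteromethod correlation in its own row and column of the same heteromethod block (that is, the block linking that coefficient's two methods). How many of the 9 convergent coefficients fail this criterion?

Convergent coefficients and their comparison sets:
Agr (methods 1·2): 0.43 vs {0.24, 0.19, 0.38, 0.20} → pass.
Agr (methods 1·3): 0.60 vs {0.50, 0.28, 0.27, 0.25} → pass.
Agr (methods 2·3): 0.37 vs {0.26, 0.22, 0.11, 0.25} → pass.
SR (methods 1·2): 0.36 vs {0.19, 0.24, 0.12, 0.15} → pass.
SR (methods 1·3): 0.56 vs {0.28, 0.50, 0.04, 0.09} → pass.
SR (methods 2·3): 0.45 vs {0.22, 0.26, 0.03, 0.12} → pass.
Lon (methods 1·2): 0.48 vs {0.20, 0.38, 0.15, 0.12} → pass.
Lon (methods 1·3): 0.31 vs {0.25, 0.27, 0.09, 0.04} → pass.
Lon (methods 2·3): 0.48 vs {0.25, 0.11, 0.12, 0.03} → pass.
0 of 9 fail.

0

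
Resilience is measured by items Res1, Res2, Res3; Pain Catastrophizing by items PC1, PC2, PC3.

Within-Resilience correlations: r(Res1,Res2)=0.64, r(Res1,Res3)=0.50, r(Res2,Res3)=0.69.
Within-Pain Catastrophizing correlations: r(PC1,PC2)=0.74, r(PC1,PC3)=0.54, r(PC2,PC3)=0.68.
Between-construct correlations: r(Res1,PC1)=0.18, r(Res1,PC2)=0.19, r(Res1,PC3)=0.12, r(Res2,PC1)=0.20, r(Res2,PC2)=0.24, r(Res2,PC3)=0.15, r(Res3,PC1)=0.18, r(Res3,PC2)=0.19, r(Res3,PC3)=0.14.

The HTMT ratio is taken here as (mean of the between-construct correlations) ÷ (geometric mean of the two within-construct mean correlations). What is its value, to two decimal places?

Between-construct mean = 1.59/9 = 0.1767.
Mean within-Res = 1.83/3 = 0.6100; mean within-PC = 1.96/3 = 0.6533.
Geometric mean = √(0.6100 × 0.6533) = 0.6313.
HTMT = 0.1767 / 0.6313 = 0.28.

0.28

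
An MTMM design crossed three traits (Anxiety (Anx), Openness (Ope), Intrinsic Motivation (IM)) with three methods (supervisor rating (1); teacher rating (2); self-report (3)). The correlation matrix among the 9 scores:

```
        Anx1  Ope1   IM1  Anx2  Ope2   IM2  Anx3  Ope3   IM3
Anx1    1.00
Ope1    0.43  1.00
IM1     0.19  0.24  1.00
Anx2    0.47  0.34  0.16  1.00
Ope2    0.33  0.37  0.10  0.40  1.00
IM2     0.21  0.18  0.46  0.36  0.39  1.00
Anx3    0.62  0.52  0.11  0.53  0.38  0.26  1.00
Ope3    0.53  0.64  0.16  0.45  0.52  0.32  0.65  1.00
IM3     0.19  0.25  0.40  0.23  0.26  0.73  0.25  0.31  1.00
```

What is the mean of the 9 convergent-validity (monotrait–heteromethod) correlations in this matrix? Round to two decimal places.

0.53

Convergent values: 0.47, 0.62, 0.53, 0.37, 0.64, 0.52, 0.46, 0.40, 0.73; mean = 4.74/9 = 0.53.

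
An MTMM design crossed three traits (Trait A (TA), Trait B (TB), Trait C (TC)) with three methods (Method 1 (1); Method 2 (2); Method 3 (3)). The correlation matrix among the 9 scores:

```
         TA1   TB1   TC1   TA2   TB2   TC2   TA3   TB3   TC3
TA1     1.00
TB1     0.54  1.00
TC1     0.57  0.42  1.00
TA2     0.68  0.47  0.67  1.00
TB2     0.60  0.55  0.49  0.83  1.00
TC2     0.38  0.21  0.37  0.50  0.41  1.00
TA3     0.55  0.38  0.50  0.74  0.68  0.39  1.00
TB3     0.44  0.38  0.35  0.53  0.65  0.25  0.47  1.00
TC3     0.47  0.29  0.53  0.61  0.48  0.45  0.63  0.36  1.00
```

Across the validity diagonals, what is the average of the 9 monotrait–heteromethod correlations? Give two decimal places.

Convergent values: 0.68, 0.55, 0.74, 0.55, 0.38, 0.65, 0.37, 0.53, 0.45; mean = 4.90/9 = 0.54.

0.54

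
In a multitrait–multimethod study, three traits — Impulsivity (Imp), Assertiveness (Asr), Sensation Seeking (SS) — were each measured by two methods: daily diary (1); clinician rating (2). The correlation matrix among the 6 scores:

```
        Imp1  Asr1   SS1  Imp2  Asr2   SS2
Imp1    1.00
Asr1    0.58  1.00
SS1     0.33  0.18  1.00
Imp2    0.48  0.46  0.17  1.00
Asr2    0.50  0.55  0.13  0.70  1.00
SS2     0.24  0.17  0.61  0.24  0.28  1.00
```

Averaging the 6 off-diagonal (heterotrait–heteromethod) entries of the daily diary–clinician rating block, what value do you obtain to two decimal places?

0.28

HTHM values (method 1 × method 2): 0.50, 0.24, 0.46, 0.17, 0.17, 0.13; mean = 1.67/6 = 0.28.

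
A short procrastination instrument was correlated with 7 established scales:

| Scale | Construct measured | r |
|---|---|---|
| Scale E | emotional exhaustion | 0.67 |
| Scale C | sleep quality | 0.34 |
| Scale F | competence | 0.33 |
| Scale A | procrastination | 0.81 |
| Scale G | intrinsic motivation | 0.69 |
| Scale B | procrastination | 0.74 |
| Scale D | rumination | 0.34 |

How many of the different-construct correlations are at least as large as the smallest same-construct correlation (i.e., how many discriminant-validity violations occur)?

0

Convergent (same construct = procrastination): Scale A, Scale B.
Smallest convergent = 0.74. Discriminant values: 0.67, 0.34, 0.33, 0.69, 0.34; count ≥ 0.74 → 0.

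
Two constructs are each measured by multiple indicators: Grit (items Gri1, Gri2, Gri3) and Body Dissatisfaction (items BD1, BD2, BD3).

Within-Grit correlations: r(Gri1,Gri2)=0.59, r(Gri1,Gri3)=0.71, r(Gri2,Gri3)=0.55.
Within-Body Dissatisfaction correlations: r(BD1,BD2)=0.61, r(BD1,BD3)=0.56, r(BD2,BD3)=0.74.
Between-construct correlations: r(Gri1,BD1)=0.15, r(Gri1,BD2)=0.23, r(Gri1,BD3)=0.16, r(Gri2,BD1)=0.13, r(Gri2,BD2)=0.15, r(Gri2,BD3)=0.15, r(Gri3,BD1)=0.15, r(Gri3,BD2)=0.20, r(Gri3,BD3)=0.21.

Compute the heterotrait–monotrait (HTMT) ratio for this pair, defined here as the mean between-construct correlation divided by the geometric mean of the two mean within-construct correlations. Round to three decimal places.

Between-construct mean = 1.53/9 = 0.1700.
Mean within-Gri = 1.85/3 = 0.6167; mean within-BD = 1.91/3 = 0.6367.
Geometric mean = √(0.6167 × 0.6367) = 0.6266.
HTMT = 0.1700 / 0.6266 = 0.271.

0.271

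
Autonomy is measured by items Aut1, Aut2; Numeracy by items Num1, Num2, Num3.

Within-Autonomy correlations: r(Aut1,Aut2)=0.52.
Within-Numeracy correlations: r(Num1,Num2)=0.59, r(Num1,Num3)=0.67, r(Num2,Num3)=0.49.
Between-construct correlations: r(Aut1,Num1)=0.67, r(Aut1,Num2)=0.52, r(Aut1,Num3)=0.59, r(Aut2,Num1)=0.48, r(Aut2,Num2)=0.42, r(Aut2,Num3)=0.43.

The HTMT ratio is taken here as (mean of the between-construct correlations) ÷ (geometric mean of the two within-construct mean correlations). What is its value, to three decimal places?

0.941

Mean heterotrait r = 3.11/6 = 0.5183.
Mean within-Aut = 0.52/1 = 0.5200; mean within-Num = 1.75/3 = 0.5833.
Geometric mean = √(0.5200 × 0.5833) = 0.5507.
HTMT = 0.5183 / 0.5507 = 0.941.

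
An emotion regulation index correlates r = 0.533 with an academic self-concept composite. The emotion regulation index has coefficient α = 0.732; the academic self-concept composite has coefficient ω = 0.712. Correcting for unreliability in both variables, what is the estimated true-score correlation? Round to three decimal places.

0.738

r_true = r_obs / √(r_xx · r_yy) = 0.533 / √(0.732 × 0.712) = 0.533 / √0.521184 = 0.533 / 0.7219 ≈ 0.738.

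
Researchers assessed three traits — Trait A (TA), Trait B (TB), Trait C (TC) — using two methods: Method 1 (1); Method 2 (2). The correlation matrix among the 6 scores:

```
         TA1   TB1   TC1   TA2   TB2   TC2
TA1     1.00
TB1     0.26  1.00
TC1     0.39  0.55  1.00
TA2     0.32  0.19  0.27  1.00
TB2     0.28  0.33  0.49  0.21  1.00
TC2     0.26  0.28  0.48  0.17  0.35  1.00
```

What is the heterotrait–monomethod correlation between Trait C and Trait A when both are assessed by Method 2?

Different traits, same method: r(TC2, TA2) = 0.17.

0.17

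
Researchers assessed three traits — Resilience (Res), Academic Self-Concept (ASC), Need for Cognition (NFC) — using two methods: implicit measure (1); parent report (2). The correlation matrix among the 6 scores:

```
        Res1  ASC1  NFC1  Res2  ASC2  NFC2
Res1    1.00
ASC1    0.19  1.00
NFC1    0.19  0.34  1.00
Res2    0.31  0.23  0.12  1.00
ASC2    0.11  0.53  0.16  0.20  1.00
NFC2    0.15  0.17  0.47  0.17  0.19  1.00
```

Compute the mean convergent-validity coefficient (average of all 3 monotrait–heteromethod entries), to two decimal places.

0.44

Convergent values: 0.31, 0.53, 0.47; mean = 1.31/3 = 0.44.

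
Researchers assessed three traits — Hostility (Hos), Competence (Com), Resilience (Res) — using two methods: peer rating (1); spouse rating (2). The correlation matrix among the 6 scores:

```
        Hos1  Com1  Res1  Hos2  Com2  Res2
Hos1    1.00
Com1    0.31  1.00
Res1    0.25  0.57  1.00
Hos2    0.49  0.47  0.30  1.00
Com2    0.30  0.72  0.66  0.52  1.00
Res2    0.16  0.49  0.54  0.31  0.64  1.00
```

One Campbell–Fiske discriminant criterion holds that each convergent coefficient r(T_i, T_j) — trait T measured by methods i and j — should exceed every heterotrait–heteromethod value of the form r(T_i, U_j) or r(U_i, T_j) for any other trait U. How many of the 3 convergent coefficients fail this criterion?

Checking each validity diagonal entry against its comparison values:
Hos (methods 1·2): 0.49 vs {0.30, 0.47, 0.16, 0.30} → pass.
Com (methods 1·2): 0.72 vs {0.47, 0.30, 0.49, 0.66} → pass.
Res (methods 1·2): 0.54 vs {0.30, 0.16, 0.66, 0.49} → fail.
1 of 3 fail.

1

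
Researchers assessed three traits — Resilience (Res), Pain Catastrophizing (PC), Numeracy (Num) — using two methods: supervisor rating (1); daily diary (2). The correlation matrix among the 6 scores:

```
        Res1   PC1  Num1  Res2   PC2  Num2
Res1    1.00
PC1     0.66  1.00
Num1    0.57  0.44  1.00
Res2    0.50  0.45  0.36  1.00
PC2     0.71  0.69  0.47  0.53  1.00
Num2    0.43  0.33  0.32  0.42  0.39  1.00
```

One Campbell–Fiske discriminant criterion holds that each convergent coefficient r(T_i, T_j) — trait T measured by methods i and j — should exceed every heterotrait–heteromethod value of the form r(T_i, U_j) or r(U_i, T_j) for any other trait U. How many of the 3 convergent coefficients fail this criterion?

3

Each convergent coefficient versus the relevant comparison correlations:
Res (methods 1·2): 0.50 vs {0.71, 0.45, 0.43, 0.36} → fail.
PC (methods 1·2): 0.69 vs {0.45, 0.71, 0.33, 0.47} → fail.
Num (methods 1·2): 0.32 vs {0.36, 0.43, 0.47, 0.33} → fail.
3 of 3 fail.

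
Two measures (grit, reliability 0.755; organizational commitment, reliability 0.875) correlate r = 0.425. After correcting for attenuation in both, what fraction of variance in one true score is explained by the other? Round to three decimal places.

0.273

Disattenuated r = 0.425 / √(0.755 × 0.875) = 0.425 / 0.8128 = 0.5229.
Shared true-score variance = 0.5229² = 0.2734 ≈ 0.273.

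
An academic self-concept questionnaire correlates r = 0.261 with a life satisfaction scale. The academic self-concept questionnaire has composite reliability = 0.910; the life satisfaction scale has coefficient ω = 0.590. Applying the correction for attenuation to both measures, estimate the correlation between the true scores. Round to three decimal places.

r_true = r_obs / √(r_xx · r_yy) = 0.261 / √(0.910 × 0.590) = 0.261 / √0.536900 = 0.261 / 0.7327 ≈ 0.356.

0.356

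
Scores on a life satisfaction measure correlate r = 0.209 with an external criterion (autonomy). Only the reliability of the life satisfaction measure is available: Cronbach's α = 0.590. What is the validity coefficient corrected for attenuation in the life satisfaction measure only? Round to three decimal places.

0.272

Single correction: r_c = r_obs / √r_xx = 0.209 / √0.590 = 0.209 / 0.7681 ≈ 0.272.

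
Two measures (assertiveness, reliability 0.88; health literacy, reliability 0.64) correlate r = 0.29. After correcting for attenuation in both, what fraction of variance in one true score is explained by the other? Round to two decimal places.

Disattenuated r = 0.29 / √(0.88 × 0.64) = 0.29 / 0.7505 = 0.3864.
Shared true-score variance = 0.3864² = 0.1493 ≈ 0.15.

0.15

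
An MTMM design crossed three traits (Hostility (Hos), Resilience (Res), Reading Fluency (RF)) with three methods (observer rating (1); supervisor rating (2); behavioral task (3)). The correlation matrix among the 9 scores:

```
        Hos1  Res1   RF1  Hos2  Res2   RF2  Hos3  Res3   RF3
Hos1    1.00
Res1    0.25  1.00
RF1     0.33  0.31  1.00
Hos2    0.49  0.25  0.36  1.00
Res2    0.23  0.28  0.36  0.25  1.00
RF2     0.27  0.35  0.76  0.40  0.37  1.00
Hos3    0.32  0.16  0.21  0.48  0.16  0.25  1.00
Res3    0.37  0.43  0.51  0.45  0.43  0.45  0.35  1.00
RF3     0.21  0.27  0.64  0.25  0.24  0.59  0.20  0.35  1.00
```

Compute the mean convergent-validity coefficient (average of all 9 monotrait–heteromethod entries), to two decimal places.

0.49

Convergent values: 0.49, 0.32, 0.48, 0.28, 0.43, 0.43, 0.76, 0.64, 0.59; mean = 4.42/9 = 0.49.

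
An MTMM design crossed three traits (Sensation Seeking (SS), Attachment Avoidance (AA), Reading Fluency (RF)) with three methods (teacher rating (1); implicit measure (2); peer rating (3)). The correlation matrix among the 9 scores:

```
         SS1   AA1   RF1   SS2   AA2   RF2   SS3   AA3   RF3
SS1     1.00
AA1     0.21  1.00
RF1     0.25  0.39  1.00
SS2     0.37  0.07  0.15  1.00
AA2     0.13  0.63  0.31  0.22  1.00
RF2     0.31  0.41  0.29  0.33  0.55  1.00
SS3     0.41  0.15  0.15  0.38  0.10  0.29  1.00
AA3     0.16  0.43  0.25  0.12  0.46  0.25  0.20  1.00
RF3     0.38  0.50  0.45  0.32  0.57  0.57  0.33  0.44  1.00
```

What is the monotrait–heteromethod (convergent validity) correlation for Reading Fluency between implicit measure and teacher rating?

Same trait (RF), different methods: r(RF2, RF1) = 0.29.

0.29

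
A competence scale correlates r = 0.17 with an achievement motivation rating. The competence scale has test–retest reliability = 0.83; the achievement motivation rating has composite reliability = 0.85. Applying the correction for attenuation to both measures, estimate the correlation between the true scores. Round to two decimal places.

r_true = r_obs / √(r_xx · r_yy) = 0.17 / √(0.83 × 0.85) = 0.17 / √0.7055 = 0.17 / 0.8399 ≈ 0.20.

0.20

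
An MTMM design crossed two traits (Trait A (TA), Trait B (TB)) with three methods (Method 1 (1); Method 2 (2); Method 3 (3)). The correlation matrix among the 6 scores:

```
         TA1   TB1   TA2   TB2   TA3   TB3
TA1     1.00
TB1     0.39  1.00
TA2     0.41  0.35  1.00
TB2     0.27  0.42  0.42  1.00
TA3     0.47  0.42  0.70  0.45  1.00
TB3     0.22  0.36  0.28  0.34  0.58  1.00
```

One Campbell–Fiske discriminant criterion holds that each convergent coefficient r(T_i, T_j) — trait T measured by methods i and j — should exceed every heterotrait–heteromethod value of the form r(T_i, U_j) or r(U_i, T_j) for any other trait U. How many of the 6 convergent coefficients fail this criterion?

2

Checking each validity diagonal entry against its comparison values:
TA (methods 1·2): 0.41 vs {0.27, 0.35} → pass.
TA (methods 1·3): 0.47 vs {0.22, 0.42} → pass.
TA (methods 2·3): 0.70 vs {0.28, 0.45} → pass.
TB (methods 1·2): 0.42 vs {0.35, 0.27} → pass.
TB (methods 1·3): 0.36 vs {0.42, 0.22} → fail.
TB (methods 2·3): 0.34 vs {0.45, 0.28} → fail.
2 of 6 fail.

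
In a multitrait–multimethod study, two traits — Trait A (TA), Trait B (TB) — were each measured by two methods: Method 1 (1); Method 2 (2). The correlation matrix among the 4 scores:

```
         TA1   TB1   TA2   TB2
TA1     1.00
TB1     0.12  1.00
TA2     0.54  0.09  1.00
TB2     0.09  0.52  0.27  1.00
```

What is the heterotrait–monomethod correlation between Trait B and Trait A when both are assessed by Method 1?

Different traits, same method: r(TB1, TA1) = 0.12.

0.12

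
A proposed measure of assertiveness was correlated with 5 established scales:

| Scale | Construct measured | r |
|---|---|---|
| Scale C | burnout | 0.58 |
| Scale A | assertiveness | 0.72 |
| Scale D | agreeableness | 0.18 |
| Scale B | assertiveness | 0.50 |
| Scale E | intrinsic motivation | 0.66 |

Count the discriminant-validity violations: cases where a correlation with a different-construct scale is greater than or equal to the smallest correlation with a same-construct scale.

2

Convergent (same construct = assertiveness): Scale A, Scale B.
Smallest convergent = 0.50. Discriminant values: 0.58, 0.18, 0.66; count ≥ 0.50 → 2.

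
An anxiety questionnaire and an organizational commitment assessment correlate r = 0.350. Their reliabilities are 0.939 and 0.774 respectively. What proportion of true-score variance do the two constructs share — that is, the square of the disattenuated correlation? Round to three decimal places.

0.169

Disattenuated r = 0.350 / √(0.939 × 0.774) = 0.350 / 0.8525 = 0.4106.
Shared true-score variance = 0.4106² = 0.1686 ≈ 0.169.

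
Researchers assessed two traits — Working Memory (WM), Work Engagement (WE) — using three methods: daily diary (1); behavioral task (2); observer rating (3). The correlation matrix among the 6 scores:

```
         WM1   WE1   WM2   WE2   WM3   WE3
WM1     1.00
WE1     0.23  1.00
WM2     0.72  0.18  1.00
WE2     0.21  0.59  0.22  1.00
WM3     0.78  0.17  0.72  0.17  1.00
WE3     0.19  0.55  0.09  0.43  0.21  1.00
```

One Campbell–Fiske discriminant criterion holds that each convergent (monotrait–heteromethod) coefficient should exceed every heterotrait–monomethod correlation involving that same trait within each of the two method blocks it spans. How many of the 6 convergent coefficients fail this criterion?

Checking each validity diagonal entry against its comparison values:
WM (methods 1·2): 0.72 vs {0.23, 0.22} → pass.
WM (methods 1·3): 0.78 vs {0.23, 0.21} → pass.
WM (methods 2·3): 0.72 vs {0.22, 0.21} → pass.
WE (methods 1·2): 0.59 vs {0.23, 0.22} → pass.
WE (methods 1·3): 0.55 vs {0.23, 0.21} → pass.
WE (methods 2·3): 0.43 vs {0.22, 0.21} → pass.
0 of 6 fail.

0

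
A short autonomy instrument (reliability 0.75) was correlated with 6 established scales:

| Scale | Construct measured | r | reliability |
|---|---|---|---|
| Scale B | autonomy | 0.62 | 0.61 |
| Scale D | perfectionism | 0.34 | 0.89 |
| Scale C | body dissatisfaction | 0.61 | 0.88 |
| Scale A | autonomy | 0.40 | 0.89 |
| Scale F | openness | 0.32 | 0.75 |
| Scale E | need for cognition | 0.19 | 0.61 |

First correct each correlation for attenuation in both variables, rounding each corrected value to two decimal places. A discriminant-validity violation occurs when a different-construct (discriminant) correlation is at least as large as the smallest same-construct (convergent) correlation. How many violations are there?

Disattenuated r (r / √(r_scale · r_new)):
  Scale B (conv): 0.62 / √(0.61·0.75) = 0.92
  Scale D (disc): 0.34 / √(0.89·0.75) = 0.42
  Scale C (disc): 0.61 / √(0.88·0.75) = 0.75
  Scale A (conv): 0.40 / √(0.89·0.75) = 0.49
  Scale F (disc): 0.32 / √(0.75·0.75) = 0.43
  Scale E (disc): 0.19 / √(0.61·0.75) = 0.28
Smallest convergent = 0.49. Discriminant values: 0.42, 0.75, 0.43, 0.28; count ≥ 0.49 → 1.

1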